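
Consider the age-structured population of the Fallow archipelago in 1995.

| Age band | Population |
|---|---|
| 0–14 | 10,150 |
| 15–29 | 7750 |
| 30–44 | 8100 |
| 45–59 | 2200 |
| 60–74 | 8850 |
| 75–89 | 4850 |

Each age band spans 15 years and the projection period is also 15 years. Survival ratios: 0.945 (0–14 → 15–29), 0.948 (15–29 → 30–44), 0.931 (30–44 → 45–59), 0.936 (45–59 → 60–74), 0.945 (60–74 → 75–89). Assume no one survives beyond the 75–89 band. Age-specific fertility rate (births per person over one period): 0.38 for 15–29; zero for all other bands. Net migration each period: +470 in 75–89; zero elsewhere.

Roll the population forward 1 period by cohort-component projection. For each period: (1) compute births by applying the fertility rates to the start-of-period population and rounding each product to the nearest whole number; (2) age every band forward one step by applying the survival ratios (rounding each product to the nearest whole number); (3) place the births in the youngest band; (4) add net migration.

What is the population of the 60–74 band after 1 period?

2059

Period 1:
Births: 7750 × 0.38 = 2945
15–29: 10150 × 0.945 = 9592
30–44: 7750 × 0.948 = 7347
45–59: 8100 × 0.931 = 7541
60–74: 2200 × 0.936 = 2059
75–89: 8850 × 0.945 = 8363
Net migration: 75–89 + 470 → 8833
End of period: [2945, 9592, 7347, 7541, 2059, 8833]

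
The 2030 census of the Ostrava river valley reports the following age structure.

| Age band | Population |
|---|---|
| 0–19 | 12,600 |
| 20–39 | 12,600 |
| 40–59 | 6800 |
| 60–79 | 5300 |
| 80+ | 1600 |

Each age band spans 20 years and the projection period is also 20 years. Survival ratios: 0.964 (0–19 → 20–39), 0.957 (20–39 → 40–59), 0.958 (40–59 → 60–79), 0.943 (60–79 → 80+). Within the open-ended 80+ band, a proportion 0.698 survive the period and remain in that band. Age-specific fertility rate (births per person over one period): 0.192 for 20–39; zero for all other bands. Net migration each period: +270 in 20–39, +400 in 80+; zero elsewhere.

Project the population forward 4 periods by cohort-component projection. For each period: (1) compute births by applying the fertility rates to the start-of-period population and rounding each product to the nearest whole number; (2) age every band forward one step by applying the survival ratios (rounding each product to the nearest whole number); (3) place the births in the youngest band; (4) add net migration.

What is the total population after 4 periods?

(Groups numbered youngest = 1 to oldest = 5.)
Period 1:
Births: 12600 * 0.192 = 2419
Group 2: 12600 * 0.964 = 12146
Group 3: 12600 * 0.957 = 12058
Group 4: 6800 * 0.958 = 6514
Group 5: 5300 * 0.943 + 1600 * 0.698 = 4998 + 1117 = 6115
Net migration: Group 2 + 270 → 12416; Group 5 + 400 → 6515
Giving 2419 / 12416 / 12058 / 6514 / 6515.
Period 2:
Births: 12416 * 0.192 = 2384
Group 2: 2419 * 0.964 = 2332
Group 3: 12416 * 0.957 = 11882
Group 4: 12058 * 0.958 = 11552
Group 5: 6514 * 0.943 + 6515 * 0.698 = 6143 + 4547 = 10690
Net migration: Group 2 + 270 → 2602; Group 5 + 400 → 11090
Giving 2384 / 2602 / 11882 / 11552 / 11090.
Period 3:
Births: 2602 * 0.192 = 500
Group 2: 2384 * 0.964 = 2298
Group 3: 2602 * 0.957 = 2490
Group 4: 11882 * 0.958 = 11383
Group 5: 11552 * 0.943 + 11090 * 0.698 = 10894 + 7741 = 18635
Net migration: Group 2 + 270 → 2568; Group 5 + 400 → 19035
Giving 500 / 2568 / 2490 / 11383 / 19035.
Period 4:
Births: 2568 * 0.192 = 493
Group 2: 500 * 0.964 = 482
Group 3: 2568 * 0.957 = 2458
Group 4: 2490 * 0.958 = 2385
Group 5: 11383 * 0.943 + 19035 * 0.698 = 10734 + 13286 = 24020
Net migration: Group 2 + 270 → 752; Group 5 + 400 → 24420
Giving 493 / 752 / 2458 / 2385 / 24420.
Total after period 4: 493 + 752 + 2458 + 2385 + 24420 = 30508

30508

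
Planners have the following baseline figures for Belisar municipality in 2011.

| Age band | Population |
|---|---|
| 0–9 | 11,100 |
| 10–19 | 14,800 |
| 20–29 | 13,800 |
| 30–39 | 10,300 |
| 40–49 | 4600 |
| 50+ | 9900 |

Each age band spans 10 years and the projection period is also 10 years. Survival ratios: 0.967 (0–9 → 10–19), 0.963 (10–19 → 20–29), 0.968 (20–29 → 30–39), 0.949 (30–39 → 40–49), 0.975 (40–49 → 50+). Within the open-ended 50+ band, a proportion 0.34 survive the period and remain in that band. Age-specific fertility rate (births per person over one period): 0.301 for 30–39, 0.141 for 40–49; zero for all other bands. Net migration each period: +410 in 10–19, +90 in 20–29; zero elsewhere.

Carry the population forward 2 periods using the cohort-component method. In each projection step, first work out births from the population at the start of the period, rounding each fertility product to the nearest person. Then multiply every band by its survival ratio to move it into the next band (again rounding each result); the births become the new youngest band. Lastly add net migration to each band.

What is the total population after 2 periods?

Period 1.
Births: 10300 × 0.301 = 3100  |  4600 × 0.141 = 649 → 3749
10–19: 11100 × 0.967 = 10734
20–29: 14800 × 0.963 = 14252
30–39: 13800 × 0.968 = 13358
40–49: 10300 × 0.949 = 9775
50+: 4600 × 0.975 + 9900 × 0.34 = 4485 + 3366 = 7851
Net migration: 10–19 + 410 → 11144; 20–29 + 90 → 14342
Population now: 0–9=3749, 10–19=11144, 20–29=14342, 30–39=13358, 40–49=9775, 50+=7851
Period 2.
Births: 13358 × 0.301 = 4021  |  9775 × 0.141 = 1378 → 5399
10–19: 3749 × 0.967 = 3625
20–29: 11144 × 0.963 = 10732
30–39: 14342 × 0.968 = 13883
40–49: 13358 × 0.949 = 12677
50+: 9775 × 0.975 + 7851 × 0.34 = 9531 + 2669 = 12200
Net migration: 10–19 + 410 → 4035; 20–29 + 90 → 10822
Population now: 0–9=5399, 10–19=4035, 20–29=10822, 30–39=13883, 40–49=12677, 50+=12200
Total after period 2: 5399 + 4035 + 10822 + 13883 + 12677 + 12200 = 59016

59016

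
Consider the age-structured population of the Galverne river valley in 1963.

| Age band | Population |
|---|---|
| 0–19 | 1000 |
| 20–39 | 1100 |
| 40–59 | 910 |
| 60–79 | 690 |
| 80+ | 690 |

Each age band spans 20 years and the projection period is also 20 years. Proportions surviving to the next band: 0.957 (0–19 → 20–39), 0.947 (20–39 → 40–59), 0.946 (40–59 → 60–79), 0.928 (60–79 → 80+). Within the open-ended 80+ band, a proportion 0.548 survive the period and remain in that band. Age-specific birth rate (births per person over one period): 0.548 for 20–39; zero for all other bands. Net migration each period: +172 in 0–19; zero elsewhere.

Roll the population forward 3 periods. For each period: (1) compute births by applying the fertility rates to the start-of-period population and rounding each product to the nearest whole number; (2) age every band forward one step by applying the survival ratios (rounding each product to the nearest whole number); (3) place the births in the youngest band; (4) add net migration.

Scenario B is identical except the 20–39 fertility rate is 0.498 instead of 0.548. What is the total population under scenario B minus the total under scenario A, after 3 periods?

-160

Let group 1 be 0–19 through group 5 = 80+.
After projecting period 1:
Births: 1100 × 0.548 = 603
Group 2: 1000 × 0.957 = 957
Group 3: 1100 × 0.947 = 1042
Group 4: 910 × 0.946 = 861
Group 5: 690 × 0.928 + 690 × 0.548 = 640 + 378 = 1018
Net migration: Group 1 + 172 → 775
Giving 775 / 957 / 1042 / 861 / 1018.
After projecting period 2:
Births: 957 × 0.548 = 524
Group 2: 775 × 0.957 = 742
Group 3: 957 × 0.947 = 906
Group 4: 1042 × 0.946 = 986
Group 5: 861 × 0.928 + 1018 × 0.548 = 799 + 558 = 1357
Net migration: Group 1 + 172 → 696
Giving 696 / 742 / 906 / 986 / 1357.
After projecting period 3:
Births: 742 × 0.548 = 407
Group 2: 696 × 0.957 = 666
Group 3: 742 × 0.947 = 703
Group 4: 906 × 0.946 = 857
Group 5: 986 × 0.928 + 1357 × 0.548 = 915 + 744 = 1659
Net migration: Group 1 + 172 → 579
Giving 579 / 666 / 703 / 857 / 1659.
Scenario A total after 3 periods: 4464
Scenario B projection —
After projecting period 1:
Births: 1100 × 0.498 = 548
Group 2: 1000 × 0.957 = 957
Group 3: 1100 × 0.947 = 1042
Group 4: 910 × 0.946 = 861
Group 5: 690 × 0.928 + 690 × 0.548 = 640 + 378 = 1018
Net migration: Group 1 + 172 → 720
Giving 720 / 957 / 1042 / 861 / 1018.
After projecting period 2:
Births: 957 × 0.498 = 477
Group 2: 720 × 0.957 = 689
Group 3: 957 × 0.947 = 906
Group 4: 1042 × 0.946 = 986
Group 5: 861 × 0.928 + 1018 × 0.548 = 799 + 558 = 1357
Net migration: Group 1 + 172 → 649
Giving 649 / 689 / 906 / 986 / 1357.
After projecting period 3:
Births: 689 × 0.498 = 343
Group 2: 649 × 0.957 = 621
Group 3: 689 × 0.947 = 652
Group 4: 906 × 0.946 = 857
Group 5: 986 × 0.928 + 1357 × 0.548 = 915 + 744 = 1659
Net migration: Group 1 + 172 → 515
Giving 515 / 621 / 652 / 857 / 1659.
Scenario B total after 3 periods: 4304
Difference B − A = 4304 − 4464 = -160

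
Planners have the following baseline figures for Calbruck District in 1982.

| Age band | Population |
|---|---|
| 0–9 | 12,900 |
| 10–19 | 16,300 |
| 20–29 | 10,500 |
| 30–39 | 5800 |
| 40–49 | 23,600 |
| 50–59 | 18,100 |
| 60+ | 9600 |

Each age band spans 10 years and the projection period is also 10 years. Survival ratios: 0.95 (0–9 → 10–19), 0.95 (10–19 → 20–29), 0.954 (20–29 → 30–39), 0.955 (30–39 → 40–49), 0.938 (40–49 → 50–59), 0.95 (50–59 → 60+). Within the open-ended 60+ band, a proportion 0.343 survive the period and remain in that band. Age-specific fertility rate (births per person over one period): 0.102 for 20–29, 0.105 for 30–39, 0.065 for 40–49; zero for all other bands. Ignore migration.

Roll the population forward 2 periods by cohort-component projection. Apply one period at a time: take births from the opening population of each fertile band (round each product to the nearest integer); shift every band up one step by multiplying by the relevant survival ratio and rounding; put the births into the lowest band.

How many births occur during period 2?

Call the groups 1 to 7, youngest first.
After projecting period 1:
Births: 10500 × 0.102 = 1071 ; 5800 × 0.105 = 609 ; 23600 × 0.065 = 1534 → total 3214
Group 2: 12900 × 0.95 = 12255
Group 3: 16300 × 0.95 = 15485
Group 4: 10500 × 0.954 = 10017
Group 5: 5800 × 0.955 = 5539
Group 6: 23600 × 0.938 = 22137
Group 7: 18100 × 0.95 + 9600 × 0.343 = 17195 + 3293 = 20488
End of period: [3214, 12255, 15485, 10017, 5539, 22137, 20488]
After projecting period 2:
Births: 15485 × 0.102 = 1579 ; 10017 × 0.105 = 1052 ; 5539 × 0.065 = 360 → total 2991
Group 2: 3214 × 0.95 = 3053
Group 3: 12255 × 0.95 = 11642
Group 4: 15485 × 0.954 = 14773
Group 5: 10017 × 0.955 = 9566
Group 6: 5539 × 0.938 = 5196
Group 7: 22137 × 0.95 + 20488 × 0.343 = 21030 + 7027 = 28057
End of period: [2991, 3053, 11642, 14773, 9566, 5196, 28057]

2991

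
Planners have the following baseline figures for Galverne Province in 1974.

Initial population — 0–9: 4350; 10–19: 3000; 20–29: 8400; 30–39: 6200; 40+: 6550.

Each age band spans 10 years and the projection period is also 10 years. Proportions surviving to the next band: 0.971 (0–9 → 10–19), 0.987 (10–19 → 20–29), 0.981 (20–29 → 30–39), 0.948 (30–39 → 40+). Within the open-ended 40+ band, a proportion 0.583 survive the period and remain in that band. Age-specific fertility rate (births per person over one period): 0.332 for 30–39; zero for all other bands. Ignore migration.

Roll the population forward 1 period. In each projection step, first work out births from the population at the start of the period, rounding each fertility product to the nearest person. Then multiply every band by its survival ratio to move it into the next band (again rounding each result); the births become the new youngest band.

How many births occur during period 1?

Numbering the bands 1..5 from youngest to oldest:
[period 1]
Births: 6200 × 0.332 = 2058
Band 2: 4350 × 0.971 = 4224
Band 3: 3000 × 0.987 = 2961
Band 4: 8400 × 0.981 = 8240
Band 5: 6200 × 0.948 + 6550 × 0.583 = 5878 + 3819 = 9697
→ [2058, 4224, 2961, 8240, 9697]

2058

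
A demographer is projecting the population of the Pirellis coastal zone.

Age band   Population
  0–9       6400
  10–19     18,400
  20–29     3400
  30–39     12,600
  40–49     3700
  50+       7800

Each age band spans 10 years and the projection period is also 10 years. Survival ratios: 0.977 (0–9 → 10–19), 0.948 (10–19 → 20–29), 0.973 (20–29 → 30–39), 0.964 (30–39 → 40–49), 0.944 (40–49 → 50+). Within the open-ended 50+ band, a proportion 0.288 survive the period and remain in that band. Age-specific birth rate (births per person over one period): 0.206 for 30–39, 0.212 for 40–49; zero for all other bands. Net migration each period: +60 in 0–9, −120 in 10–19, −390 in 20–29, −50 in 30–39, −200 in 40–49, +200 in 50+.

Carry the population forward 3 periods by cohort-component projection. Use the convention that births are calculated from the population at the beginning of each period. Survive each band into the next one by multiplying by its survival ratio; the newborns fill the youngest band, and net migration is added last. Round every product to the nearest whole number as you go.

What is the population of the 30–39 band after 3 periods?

[period 1]
Births: 12600 × 0.206 = 2596 ; 3700 × 0.212 = 784 → 3380
10–19: 6400 × 0.977 = 6253
20–29: 18400 × 0.948 = 17443
30–39: 3400 × 0.973 = 3308
40–49: 12600 × 0.964 = 12146
50+: 3700 × 0.944 + 7800 × 0.288 = 3493 + 2246 = 5739
Net migration: 0–9 + 60 → 3440; 10–19 − 120 → 6133; 20–29 − 390 → 17053; 30–39 − 50 → 3258; 40–49 − 200 → 11946; 50+ + 200 → 5939
Giving 3440 / 6133 / 17053 / 3258 / 11946 / 5939.
[period 2]
Births: 3258 × 0.206 = 671 ; 11946 × 0.212 = 2533 → 3204
10–19: 3440 × 0.977 = 3361
20–29: 6133 × 0.948 = 5814
30–39: 17053 × 0.973 = 16593
40–49: 3258 × 0.964 = 3141
50+: 11946 × 0.944 + 5939 × 0.288 = 11277 + 1710 = 12987
Net migration: 0–9 + 60 → 3264; 10–19 − 120 → 3241; 20–29 − 390 → 5424; 30–39 − 50 → 16543; 40–49 − 200 → 2941; 50+ + 200 → 13187
Giving 3264 / 3241 / 5424 / 16543 / 2941 / 13187.
[period 3]
Births: 16543 × 0.206 = 3408 ; 2941 × 0.212 = 623 → 4031
10–19: 3264 × 0.977 = 3189
20–29: 3241 × 0.948 = 3072
30–39: 5424 × 0.973 = 5278
40–49: 16543 × 0.964 = 15947
50+: 2941 × 0.944 + 13187 × 0.288 = 2776 + 3798 = 6574
Net migration: 0–9 + 60 → 4091; 10–19 − 120 → 3069; 20–29 − 390 → 2682; 30–39 − 50 → 5228; 40–49 − 200 → 15747; 50+ + 200 → 6774
Giving 4091 / 3069 / 2682 / 5228 / 15747 / 6774.

5228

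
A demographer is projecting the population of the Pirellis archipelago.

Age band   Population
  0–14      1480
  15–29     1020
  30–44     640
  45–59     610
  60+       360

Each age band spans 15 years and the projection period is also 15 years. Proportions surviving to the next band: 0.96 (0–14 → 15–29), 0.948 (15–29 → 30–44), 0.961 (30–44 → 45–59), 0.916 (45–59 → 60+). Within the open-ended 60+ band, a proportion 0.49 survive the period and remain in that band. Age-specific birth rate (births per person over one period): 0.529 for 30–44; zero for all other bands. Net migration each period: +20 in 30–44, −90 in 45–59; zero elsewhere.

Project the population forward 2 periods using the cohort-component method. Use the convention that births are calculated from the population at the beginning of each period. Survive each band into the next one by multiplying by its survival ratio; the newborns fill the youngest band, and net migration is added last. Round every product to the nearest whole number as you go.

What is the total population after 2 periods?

3914

Let group 1 be 0–14 through group 5 = 60+.
Period 1:
Births: 640 × 0.529 = 339
Group 2: 1480 × 0.96 = 1421
Group 3: 1020 × 0.948 = 967
Group 4: 640 × 0.961 = 615
Group 5: 610 × 0.916 + 360 × 0.49 = 559 + 176 = 735
Net migration: Group 3 + 20 → 987; Group 4 − 90 → 525
Giving 339 / 1421 / 987 / 525 / 735.
Period 2:
Births: 987 × 0.529 = 522
Group 2: 339 × 0.96 = 325
Group 3: 1421 × 0.948 = 1347
Group 4: 987 × 0.961 = 949
Group 5: 525 × 0.916 + 735 × 0.49 = 481 + 360 = 841
Net migration: Group 3 + 20 → 1367; Group 4 − 90 → 859
Giving 522 / 325 / 1367 / 859 / 841.
Total after period 2: 522 + 325 + 1367 + 859 + 841 = 3914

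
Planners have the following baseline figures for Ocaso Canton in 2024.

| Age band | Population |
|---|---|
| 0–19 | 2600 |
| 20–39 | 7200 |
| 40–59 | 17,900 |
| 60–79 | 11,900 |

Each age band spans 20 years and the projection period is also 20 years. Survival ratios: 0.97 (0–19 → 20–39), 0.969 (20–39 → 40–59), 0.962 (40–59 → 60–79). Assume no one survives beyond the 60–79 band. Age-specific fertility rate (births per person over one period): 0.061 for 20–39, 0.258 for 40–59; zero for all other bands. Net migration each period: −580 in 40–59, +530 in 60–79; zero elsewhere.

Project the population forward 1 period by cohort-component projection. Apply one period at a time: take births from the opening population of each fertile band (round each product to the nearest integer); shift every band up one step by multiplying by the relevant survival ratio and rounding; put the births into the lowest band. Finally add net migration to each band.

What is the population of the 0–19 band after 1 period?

5057

Period 1:
Births: 7200 × 0.061 = 439  |  17900 × 0.258 = 4618 → total 5057
20–39: 2600 × 0.97 = 2522
40–59: 7200 × 0.969 = 6977
60–79: 17900 × 0.962 = 17220
Net migration: 40–59 − 580 → 6397; 60–79 + 530 → 17750
Population now: 0–19=5057, 20–39=2522, 40–59=6397, 60–79=17750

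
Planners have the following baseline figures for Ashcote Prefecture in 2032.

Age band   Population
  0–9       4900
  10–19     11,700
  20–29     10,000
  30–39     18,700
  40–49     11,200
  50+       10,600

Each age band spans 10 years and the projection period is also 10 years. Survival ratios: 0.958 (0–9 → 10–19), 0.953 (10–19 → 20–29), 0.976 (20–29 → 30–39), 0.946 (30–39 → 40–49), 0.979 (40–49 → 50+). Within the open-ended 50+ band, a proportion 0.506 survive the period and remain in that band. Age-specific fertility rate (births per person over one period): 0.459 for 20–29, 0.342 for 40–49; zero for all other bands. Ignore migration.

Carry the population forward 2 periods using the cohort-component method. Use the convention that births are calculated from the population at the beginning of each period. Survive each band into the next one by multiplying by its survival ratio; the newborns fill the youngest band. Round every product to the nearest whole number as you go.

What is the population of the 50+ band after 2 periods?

25581

After projecting period 1:
Births: 10000 × 0.459 = 4590 ; 11200 × 0.342 = 3830 → total 8420
10–19: 4900 × 0.958 = 4694
20–29: 11700 × 0.953 = 11150
30–39: 10000 × 0.976 = 9760
40–49: 18700 × 0.946 = 17690
50+: 11200 × 0.979 + 10600 × 0.506 = 10965 + 5364 = 16329
Giving 8420 / 4694 / 11150 / 9760 / 17690 / 16329.
After projecting period 2:
Births: 11150 × 0.459 = 5118 ; 17690 × 0.342 = 6050 → total 11168
10–19: 8420 × 0.958 = 8066
20–29: 4694 × 0.953 = 4473
30–39: 11150 × 0.976 = 10882
40–49: 9760 × 0.946 = 9233
50+: 17690 × 0.979 + 16329 × 0.506 = 17319 + 8262 = 25581
Giving 11168 / 8066 / 4473 / 10882 / 9233 / 25581.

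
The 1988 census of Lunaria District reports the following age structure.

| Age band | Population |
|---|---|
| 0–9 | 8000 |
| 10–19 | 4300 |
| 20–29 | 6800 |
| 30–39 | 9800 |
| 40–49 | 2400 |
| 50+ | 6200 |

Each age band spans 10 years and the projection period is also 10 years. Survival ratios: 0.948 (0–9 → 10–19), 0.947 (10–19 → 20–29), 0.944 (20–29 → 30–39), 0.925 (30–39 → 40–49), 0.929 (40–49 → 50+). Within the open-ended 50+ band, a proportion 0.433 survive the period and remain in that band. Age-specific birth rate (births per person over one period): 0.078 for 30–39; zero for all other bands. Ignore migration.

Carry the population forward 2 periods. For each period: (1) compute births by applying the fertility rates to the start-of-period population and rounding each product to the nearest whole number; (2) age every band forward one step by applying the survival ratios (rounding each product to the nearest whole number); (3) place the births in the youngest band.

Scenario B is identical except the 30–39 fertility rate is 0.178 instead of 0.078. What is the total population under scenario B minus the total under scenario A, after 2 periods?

(Bands numbered youngest = 1 to oldest = 6.)
— Period 1 —
Births: 9800 × 0.078 = 764
Band 2: 8000 × 0.948 = 7584
Band 3: 4300 × 0.947 = 4072
Band 4: 6800 × 0.944 = 6419
Band 5: 9800 × 0.925 = 9065
Band 6: 2400 × 0.929 + 6200 × 0.433 = 2230 + 2685 = 4915
→ [764, 7584, 4072, 6419, 9065, 4915]
— Period 2 —
Births: 6419 × 0.078 = 501
Band 2: 764 × 0.948 = 724
Band 3: 7584 × 0.947 = 7182
Band 4: 4072 × 0.944 = 3844
Band 5: 6419 × 0.925 = 5938
Band 6: 9065 × 0.929 + 4915 × 0.433 = 8421 + 2128 = 10549
→ [501, 724, 7182, 3844, 5938, 10549]
Scenario A total after 2 periods: 28738
Scenario B projection —
— Period 1 —
Births: 9800 × 0.178 = 1744
Band 2: 8000 × 0.948 = 7584
Band 3: 4300 × 0.947 = 4072
Band 4: 6800 × 0.944 = 6419
Band 5: 9800 × 0.925 = 9065
Band 6: 2400 × 0.929 + 6200 × 0.433 = 2230 + 2685 = 4915
→ [1744, 7584, 4072, 6419, 9065, 4915]
— Period 2 —
Births: 6419 × 0.178 = 1143
Band 2: 1744 × 0.948 = 1653
Band 3: 7584 × 0.947 = 7182
Band 4: 4072 × 0.944 = 3844
Band 5: 6419 × 0.925 = 5938
Band 6: 9065 × 0.929 + 4915 × 0.433 = 8421 + 2128 = 10549
→ [1143, 1653, 7182, 3844, 5938, 10549]
Scenario B total after 2 periods: 30309
Difference B − A = 30309 − 28738 = 1571

1571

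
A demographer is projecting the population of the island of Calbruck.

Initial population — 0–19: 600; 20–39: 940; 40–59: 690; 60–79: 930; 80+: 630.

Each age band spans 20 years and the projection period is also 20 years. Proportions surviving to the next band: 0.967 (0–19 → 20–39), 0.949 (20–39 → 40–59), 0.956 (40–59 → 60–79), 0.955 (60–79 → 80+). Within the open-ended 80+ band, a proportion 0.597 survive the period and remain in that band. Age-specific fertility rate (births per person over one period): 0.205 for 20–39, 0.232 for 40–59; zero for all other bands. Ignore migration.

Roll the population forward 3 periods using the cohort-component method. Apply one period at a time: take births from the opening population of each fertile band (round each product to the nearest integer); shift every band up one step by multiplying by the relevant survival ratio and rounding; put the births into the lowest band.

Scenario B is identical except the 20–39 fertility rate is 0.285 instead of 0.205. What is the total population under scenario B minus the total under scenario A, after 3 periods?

Period 1.
Births: 940 * 0.205 = 193  |  690 * 0.232 = 160 — total 353
20–39: 600 * 0.967 = 580
40–59: 940 * 0.949 = 892
60–79: 690 * 0.956 = 660
80+: 930 * 0.955 + 630 * 0.597 = 888 + 376 = 1264
Population now: 0–19=353, 20–39=580, 40–59=892, 60–79=660, 80+=1264
Period 2.
Births: 580 * 0.205 = 119  |  892 * 0.232 = 207 — total 326
20–39: 353 * 0.967 = 341
40–59: 580 * 0.949 = 550
60–79: 892 * 0.956 = 853
80+: 660 * 0.955 + 1264 * 0.597 = 630 + 755 = 1385
Population now: 0–19=326, 20–39=341, 40–59=550, 60–79=853, 80+=1385
Period 3.
Births: 341 * 0.205 = 70  |  550 * 0.232 = 128 — total 198
20–39: 326 * 0.967 = 315
40–59: 341 * 0.949 = 324
60–79: 550 * 0.956 = 526
80+: 853 * 0.955 + 1385 * 0.597 = 815 + 827 = 1642
Population now: 0–19=198, 20–39=315, 40–59=324, 60–79=526, 80+=1642
Scenario A total after 3 periods: 3005
Scenario B projection —
Period 1.
Births: 940 * 0.285 = 268  |  690 * 0.232 = 160 — total 428
20–39: 600 * 0.967 = 580
40–59: 940 * 0.949 = 892
60–79: 690 * 0.956 = 660
80+: 930 * 0.955 + 630 * 0.597 = 888 + 376 = 1264
Population now: 0–19=428, 20–39=580, 40–59=892, 60–79=660, 80+=1264
Period 2.
Births: 580 * 0.285 = 165  |  892 * 0.232 = 207 — total 372
20–39: 428 * 0.967 = 414
40–59: 580 * 0.949 = 550
60–79: 892 * 0.956 = 853
80+: 660 * 0.955 + 1264 * 0.597 = 630 + 755 = 1385
Population now: 0–19=372, 20–39=414, 40–59=550, 60–79=853, 80+=1385
Period 3.
Births: 414 * 0.285 = 118  |  550 * 0.232 = 128 — total 246
20–39: 372 * 0.967 = 360
40–59: 414 * 0.949 = 393
60–79: 550 * 0.956 = 526
80+: 853 * 0.955 + 1385 * 0.597 = 815 + 827 = 1642
Population now: 0–19=246, 20–39=360, 40–59=393, 60–79=526, 80+=1642
Scenario B total after 3 periods: 3167
Difference B − A = 3167 − 3005 = 162

162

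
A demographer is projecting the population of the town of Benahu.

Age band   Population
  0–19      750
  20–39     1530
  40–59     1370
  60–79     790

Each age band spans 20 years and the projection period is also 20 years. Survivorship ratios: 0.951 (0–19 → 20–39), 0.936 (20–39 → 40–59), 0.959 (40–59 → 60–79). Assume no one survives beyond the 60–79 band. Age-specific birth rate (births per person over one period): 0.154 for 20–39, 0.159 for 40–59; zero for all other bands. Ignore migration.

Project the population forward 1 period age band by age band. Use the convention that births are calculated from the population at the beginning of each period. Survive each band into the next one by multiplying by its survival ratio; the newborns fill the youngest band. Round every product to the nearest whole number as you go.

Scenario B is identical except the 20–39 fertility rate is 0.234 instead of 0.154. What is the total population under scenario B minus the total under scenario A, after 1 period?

122

Period 1.
Births: 1530 × 0.154 = 236, 1370 × 0.159 = 218 → total 454
20–39: 750 × 0.951 = 713
40–59: 1530 × 0.936 = 1432
60–79: 1370 × 0.959 = 1314
Giving 454 / 713 / 1432 / 1314.
Scenario A total after 1 period: 3913
Scenario B projection —
Period 1.
Births: 1530 × 0.234 = 358, 1370 × 0.159 = 218 → total 576
20–39: 750 × 0.951 = 713
40–59: 1530 × 0.936 = 1432
60–79: 1370 × 0.959 = 1314
Giving 576 / 713 / 1432 / 1314.
Scenario B total after 1 period: 4035
Difference B − A = 4035 − 3913 = 122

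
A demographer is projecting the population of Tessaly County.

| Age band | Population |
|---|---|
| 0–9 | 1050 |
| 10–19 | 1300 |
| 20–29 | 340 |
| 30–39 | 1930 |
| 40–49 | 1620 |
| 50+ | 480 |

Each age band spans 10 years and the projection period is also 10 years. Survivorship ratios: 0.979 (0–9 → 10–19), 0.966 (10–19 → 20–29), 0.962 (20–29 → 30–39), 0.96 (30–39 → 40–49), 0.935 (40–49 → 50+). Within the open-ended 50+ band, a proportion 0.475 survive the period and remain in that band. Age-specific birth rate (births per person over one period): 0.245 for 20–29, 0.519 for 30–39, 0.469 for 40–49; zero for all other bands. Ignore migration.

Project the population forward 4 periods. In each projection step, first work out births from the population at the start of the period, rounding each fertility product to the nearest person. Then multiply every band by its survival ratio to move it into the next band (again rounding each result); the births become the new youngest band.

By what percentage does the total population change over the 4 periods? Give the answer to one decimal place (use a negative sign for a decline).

Let band 1 be 0–9 through band 6 = 50+.
Period 1.
Births: 340 × 0.245 = 83 ; 1930 × 0.519 = 1002 ; 1620 × 0.469 = 760 → 1845
Band 2: 1050 × 0.979 = 1028
Band 3: 1300 × 0.966 = 1256
Band 4: 340 × 0.962 = 327
Band 5: 1930 × 0.96 = 1853
Band 6: 1620 × 0.935 + 480 × 0.475 = 1515 + 228 = 1743
→ [1845, 1028, 1256, 327, 1853, 1743]
Period 2.
Births: 1256 × 0.245 = 308 ; 327 × 0.519 = 170 ; 1853 × 0.469 = 869 → 1347
Band 2: 1845 × 0.979 = 1806
Band 3: 1028 × 0.966 = 993
Band 4: 1256 × 0.962 = 1208
Band 5: 327 × 0.96 = 314
Band 6: 1853 × 0.935 + 1743 × 0.475 = 1733 + 828 = 2561
→ [1347, 1806, 993, 1208, 314, 2561]
Period 3.
Births: 993 × 0.245 = 243 ; 1208 × 0.519 = 627 ; 314 × 0.469 = 147 → 1017
Band 2: 1347 × 0.979 = 1319
Band 3: 1806 × 0.966 = 1745
Band 4: 993 × 0.962 = 955
Band 5: 1208 × 0.96 = 1160
Band 6: 314 × 0.935 + 2561 × 0.475 = 294 + 1216 = 1510
→ [1017, 1319, 1745, 955, 1160, 1510]
Period 4.
Births: 1745 × 0.245 = 428 ; 955 × 0.519 = 496 ; 1160 × 0.469 = 544 → 1468
Band 2: 1017 × 0.979 = 996
Band 3: 1319 × 0.966 = 1274
Band 4: 1745 × 0.962 = 1679
Band 5: 955 × 0.96 = 917
Band 6: 1160 × 0.935 + 1510 × 0.475 = 1085 + 717 = 1802
→ [1468, 996, 1274, 1679, 917, 1802]
Total: 6720 → 8136; change = 1416; percentage change = 21.1%

21.1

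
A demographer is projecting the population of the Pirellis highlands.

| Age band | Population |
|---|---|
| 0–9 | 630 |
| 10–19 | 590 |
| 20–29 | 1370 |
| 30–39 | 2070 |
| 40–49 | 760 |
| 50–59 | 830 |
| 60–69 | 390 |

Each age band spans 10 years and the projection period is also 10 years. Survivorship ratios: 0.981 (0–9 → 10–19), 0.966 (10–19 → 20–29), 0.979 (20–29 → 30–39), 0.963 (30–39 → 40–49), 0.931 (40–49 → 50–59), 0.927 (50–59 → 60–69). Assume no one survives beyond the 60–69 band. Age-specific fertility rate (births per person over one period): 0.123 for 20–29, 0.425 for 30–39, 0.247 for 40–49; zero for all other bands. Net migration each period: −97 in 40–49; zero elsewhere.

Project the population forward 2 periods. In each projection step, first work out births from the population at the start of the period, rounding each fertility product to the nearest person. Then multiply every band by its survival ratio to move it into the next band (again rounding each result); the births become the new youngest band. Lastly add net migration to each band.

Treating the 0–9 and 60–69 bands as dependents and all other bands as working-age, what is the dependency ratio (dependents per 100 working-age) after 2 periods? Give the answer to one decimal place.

33.1

Let band 1 be 0–9 through band 7 = 60–69.
Period 1.
Births: 1370 × 0.123 = 169  |  2070 × 0.425 = 880  |  760 × 0.247 = 188 ⇒ total 1237
Band 2: 630 × 0.981 = 618
Band 3: 590 × 0.966 = 570
Band 4: 1370 × 0.979 = 1341
Band 5: 2070 × 0.963 = 1993
Band 6: 760 × 0.931 = 708
Band 7: 830 × 0.927 = 769
Net migration: Band 5 − 97 → 1896
Giving 1237 / 618 / 570 / 1341 / 1896 / 708 / 769.
Period 2.
Births: 570 × 0.123 = 70  |  1341 × 0.425 = 570  |  1896 × 0.247 = 468 ⇒ total 1108
Band 2: 1237 × 0.981 = 1213
Band 3: 618 × 0.966 = 597
Band 4: 570 × 0.979 = 558
Band 5: 1341 × 0.963 = 1291
Band 6: 1896 × 0.931 = 1765
Band 7: 708 × 0.927 = 656
Net migration: Band 5 − 97 → 1194
Giving 1108 / 1213 / 597 / 558 / 1194 / 1765 / 656.
Dependents (band 0–9 + band 60–69) = 1108 + 656 = 1764; working-age = 5327; ratio = 1764/5327 × 100 = 33.1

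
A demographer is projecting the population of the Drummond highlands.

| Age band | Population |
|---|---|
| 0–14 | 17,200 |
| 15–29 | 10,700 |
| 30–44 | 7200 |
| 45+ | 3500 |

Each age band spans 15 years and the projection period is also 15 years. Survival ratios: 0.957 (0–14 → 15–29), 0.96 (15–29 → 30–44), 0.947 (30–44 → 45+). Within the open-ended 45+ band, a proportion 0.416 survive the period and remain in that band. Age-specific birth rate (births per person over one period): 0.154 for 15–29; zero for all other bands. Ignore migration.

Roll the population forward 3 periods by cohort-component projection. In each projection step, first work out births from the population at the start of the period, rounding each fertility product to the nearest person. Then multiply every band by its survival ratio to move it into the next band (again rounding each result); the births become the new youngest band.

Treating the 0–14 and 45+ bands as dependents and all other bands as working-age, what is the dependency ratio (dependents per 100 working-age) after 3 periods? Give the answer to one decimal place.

After projecting period 1:
Births: 10700 × 0.154 = 1648
15–29: 17200 × 0.957 = 16460
30–44: 10700 × 0.96 = 10272
45+: 7200 × 0.947 + 3500 × 0.416 = 6818 + 1456 = 8274
Population now: 0–14=1648, 15–29=16460, 30–44=10272, 45+=8274
After projecting period 2:
Births: 16460 × 0.154 = 2535
15–29: 1648 × 0.957 = 1577
30–44: 16460 × 0.96 = 15802
45+: 10272 × 0.947 + 8274 × 0.416 = 9728 + 3442 = 13170
Population now: 0–14=2535, 15–29=1577, 30–44=15802, 45+=13170
After projecting period 3:
Births: 1577 × 0.154 = 243
15–29: 2535 × 0.957 = 2426
30–44: 1577 × 0.96 = 1514
45+: 15802 × 0.947 + 13170 × 0.416 = 14964 + 5479 = 20443
Population now: 0–14=243, 15–29=2426, 30–44=1514, 45+=20443
Dependents (band 0–14 + band 45+) = 243 + 20443 = 20686; working-age = 3940; ratio = 20686/3940 × 100 = 525.0

525.0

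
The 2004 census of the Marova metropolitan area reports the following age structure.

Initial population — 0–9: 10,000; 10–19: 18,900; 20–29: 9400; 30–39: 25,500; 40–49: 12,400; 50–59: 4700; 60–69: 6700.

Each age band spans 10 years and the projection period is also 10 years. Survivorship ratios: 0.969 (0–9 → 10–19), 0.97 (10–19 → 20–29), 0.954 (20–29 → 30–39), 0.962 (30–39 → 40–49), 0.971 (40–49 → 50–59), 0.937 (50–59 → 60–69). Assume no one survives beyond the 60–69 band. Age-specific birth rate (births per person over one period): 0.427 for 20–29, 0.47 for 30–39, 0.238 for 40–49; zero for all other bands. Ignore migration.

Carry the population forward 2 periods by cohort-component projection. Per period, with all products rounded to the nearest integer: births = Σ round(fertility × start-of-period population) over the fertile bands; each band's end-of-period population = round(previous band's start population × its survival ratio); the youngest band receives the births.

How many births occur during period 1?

18950

Period 1:
Births: 9400 × 0.427 = 4014 ; 25500 × 0.47 = 11985 ; 12400 × 0.238 = 2951 → total 18950
10–19: 10000 × 0.969 = 9690
20–29: 18900 × 0.97 = 18333
30–39: 9400 × 0.954 = 8968
40–49: 25500 × 0.962 = 24531
50–59: 12400 × 0.971 = 12040
60–69: 4700 × 0.937 = 4404
End of period: [18950, 9690, 18333, 8968, 24531, 12040, 4404]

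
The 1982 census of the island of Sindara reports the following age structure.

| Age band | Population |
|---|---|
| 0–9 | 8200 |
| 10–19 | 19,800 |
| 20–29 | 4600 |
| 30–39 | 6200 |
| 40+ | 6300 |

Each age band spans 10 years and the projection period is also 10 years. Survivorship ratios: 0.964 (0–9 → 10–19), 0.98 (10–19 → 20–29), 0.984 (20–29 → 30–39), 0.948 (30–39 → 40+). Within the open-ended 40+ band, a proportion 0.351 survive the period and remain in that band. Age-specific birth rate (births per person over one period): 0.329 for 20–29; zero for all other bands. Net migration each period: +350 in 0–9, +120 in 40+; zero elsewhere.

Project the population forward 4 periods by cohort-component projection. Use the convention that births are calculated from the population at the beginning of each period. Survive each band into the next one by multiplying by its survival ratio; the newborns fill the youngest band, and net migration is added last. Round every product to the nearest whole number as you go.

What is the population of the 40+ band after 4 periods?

14641

[period 1]
Births: 4600 * 0.329 = 1513
10–19: 8200 * 0.964 = 7905
20–29: 19800 * 0.98 = 19404
30–39: 4600 * 0.984 = 4526
40+: 6200 * 0.948 + 6300 * 0.351 = 5878 + 2211 = 8089
Net migration: 0–9 + 350 → 1863; 40+ + 120 → 8209
→ [1863, 7905, 19404, 4526, 8209]
[period 2]
Births: 19404 * 0.329 = 6384
10–19: 1863 * 0.964 = 1796
20–29: 7905 * 0.98 = 7747
30–39: 19404 * 0.984 = 19094
40+: 4526 * 0.948 + 8209 * 0.351 = 4291 + 2881 = 7172
Net migration: 0–9 + 350 → 6734; 40+ + 120 → 7292
→ [6734, 1796, 7747, 19094, 7292]
[period 3]
Births: 7747 * 0.329 = 2549
10–19: 6734 * 0.964 = 6492
20–29: 1796 * 0.98 = 1760
30–39: 7747 * 0.984 = 7623
40+: 19094 * 0.948 + 7292 * 0.351 = 18101 + 2559 = 20660
Net migration: 0–9 + 350 → 2899; 40+ + 120 → 20780
→ [2899, 6492, 1760, 7623, 20780]
[period 4]
Births: 1760 * 0.329 = 579
10–19: 2899 * 0.964 = 2795
20–29: 6492 * 0.98 = 6362
30–39: 1760 * 0.984 = 1732
40+: 7623 * 0.948 + 20780 * 0.351 = 7227 + 7294 = 14521
Net migration: 0–9 + 350 → 929; 40+ + 120 → 14641
→ [929, 2795, 6362, 1732, 14641]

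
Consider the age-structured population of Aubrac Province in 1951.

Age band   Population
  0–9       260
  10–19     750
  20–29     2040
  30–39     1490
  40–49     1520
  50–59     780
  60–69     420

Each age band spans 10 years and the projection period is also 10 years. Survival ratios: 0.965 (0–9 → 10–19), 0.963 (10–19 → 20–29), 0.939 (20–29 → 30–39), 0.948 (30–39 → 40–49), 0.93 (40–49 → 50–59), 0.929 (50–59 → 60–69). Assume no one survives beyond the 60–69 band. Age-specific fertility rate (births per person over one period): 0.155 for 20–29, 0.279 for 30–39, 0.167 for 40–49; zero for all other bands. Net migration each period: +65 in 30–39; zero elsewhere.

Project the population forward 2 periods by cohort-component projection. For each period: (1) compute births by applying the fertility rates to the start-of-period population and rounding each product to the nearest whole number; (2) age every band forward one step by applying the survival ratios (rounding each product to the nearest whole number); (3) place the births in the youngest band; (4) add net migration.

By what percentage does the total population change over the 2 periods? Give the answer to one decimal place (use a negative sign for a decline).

Let group 1 be 0–9 through group 7 = 60–69.
[period 1]
Births: 2040 × 0.155 = 316  |  1490 × 0.279 = 416  |  1520 × 0.167 = 254 → 986
Group 2: 260 × 0.965 = 251
Group 3: 750 × 0.963 = 722
Group 4: 2040 × 0.939 = 1916
Group 5: 1490 × 0.948 = 1413
Group 6: 1520 × 0.93 = 1414
Group 7: 780 × 0.929 = 725
Net migration: Group 4 + 65 → 1981
Giving 986 / 251 / 722 / 1981 / 1413 / 1414 / 725.
[period 2]
Births: 722 × 0.155 = 112  |  1981 × 0.279 = 553  |  1413 × 0.167 = 236 → 901
Group 2: 986 × 0.965 = 951
Group 3: 251 × 0.963 = 242
Group 4: 722 × 0.939 = 678
Group 5: 1981 × 0.948 = 1878
Group 6: 1413 × 0.93 = 1314
Group 7: 1414 × 0.929 = 1314
Net migration: Group 4 + 65 → 743
Giving 901 / 951 / 242 / 743 / 1878 / 1314 / 1314.
Total: 7260 → 7343; change = 83; percentage change = 1.1%

1.1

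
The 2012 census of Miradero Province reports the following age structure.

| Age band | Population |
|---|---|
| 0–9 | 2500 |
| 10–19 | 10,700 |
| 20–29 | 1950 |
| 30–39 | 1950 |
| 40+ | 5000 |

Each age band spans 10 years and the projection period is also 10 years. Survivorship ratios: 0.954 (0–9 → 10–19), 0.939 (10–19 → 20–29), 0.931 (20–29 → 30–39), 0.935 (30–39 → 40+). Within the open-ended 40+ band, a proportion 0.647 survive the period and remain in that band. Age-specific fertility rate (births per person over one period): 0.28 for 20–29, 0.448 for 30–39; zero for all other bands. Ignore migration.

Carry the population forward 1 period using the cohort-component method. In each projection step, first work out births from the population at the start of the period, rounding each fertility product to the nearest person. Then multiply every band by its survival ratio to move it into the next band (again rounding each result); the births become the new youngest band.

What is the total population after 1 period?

20725

[period 1]
Births: 1950 * 0.28 = 546  |  1950 * 0.448 = 874 → total 1420
10–19: 2500 * 0.954 = 2385
20–29: 10700 * 0.939 = 10047
30–39: 1950 * 0.931 = 1815
40+: 1950 * 0.935 + 5000 * 0.647 = 1823 + 3235 = 5058
End of period: [1420, 2385, 10047, 1815, 5058]
Total after period 1: 1420 + 2385 + 10047 + 1815 + 5058 = 20725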